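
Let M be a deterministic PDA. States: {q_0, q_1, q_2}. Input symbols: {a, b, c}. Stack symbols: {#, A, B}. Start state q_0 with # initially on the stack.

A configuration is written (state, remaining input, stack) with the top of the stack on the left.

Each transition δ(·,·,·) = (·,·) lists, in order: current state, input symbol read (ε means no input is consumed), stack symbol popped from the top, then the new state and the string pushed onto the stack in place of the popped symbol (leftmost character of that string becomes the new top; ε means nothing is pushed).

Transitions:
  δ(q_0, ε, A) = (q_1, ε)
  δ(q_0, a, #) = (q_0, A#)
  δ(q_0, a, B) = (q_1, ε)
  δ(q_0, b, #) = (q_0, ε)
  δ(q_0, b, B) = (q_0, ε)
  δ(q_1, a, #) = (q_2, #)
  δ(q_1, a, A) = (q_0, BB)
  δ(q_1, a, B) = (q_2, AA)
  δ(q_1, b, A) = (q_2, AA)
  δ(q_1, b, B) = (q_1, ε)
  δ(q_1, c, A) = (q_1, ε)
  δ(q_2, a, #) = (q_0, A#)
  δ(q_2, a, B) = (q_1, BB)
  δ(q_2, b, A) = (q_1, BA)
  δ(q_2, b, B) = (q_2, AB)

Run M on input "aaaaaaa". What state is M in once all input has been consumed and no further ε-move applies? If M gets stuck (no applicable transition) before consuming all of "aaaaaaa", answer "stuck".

q_1

(q_0, aaaaaaa, #)
  read a, top #: go to q_0, push A# → (q_0, aaaaaa, A#)
  ε-move, top A: go to q_1, push ε → (q_1, aaaaaa, #)
  read a, top #: go to q_2, push # → (q_2, aaaaa, #)
  read a, top #: go to q_0, push A# → (q_0, aaaa, A#)
  ε-move, top A: go to q_1, push ε → (q_1, aaaa, #)
  read a, top #: go to q_2, push # → (q_2, aaa, #)
  read a, top #: go to q_0, push A# → (q_0, aa, A#)
  ε-move, top A: go to q_1, push ε → (q_1, aa, #)
  read a, top #: go to q_2, push # → (q_2, a, #)
  read a, top #: go to q_0, push A# → (q_0, ε, A#)
  ε-move, top A: go to q_1, push ε → (q_1, ε, #)
All input consumed; M is in state q_1.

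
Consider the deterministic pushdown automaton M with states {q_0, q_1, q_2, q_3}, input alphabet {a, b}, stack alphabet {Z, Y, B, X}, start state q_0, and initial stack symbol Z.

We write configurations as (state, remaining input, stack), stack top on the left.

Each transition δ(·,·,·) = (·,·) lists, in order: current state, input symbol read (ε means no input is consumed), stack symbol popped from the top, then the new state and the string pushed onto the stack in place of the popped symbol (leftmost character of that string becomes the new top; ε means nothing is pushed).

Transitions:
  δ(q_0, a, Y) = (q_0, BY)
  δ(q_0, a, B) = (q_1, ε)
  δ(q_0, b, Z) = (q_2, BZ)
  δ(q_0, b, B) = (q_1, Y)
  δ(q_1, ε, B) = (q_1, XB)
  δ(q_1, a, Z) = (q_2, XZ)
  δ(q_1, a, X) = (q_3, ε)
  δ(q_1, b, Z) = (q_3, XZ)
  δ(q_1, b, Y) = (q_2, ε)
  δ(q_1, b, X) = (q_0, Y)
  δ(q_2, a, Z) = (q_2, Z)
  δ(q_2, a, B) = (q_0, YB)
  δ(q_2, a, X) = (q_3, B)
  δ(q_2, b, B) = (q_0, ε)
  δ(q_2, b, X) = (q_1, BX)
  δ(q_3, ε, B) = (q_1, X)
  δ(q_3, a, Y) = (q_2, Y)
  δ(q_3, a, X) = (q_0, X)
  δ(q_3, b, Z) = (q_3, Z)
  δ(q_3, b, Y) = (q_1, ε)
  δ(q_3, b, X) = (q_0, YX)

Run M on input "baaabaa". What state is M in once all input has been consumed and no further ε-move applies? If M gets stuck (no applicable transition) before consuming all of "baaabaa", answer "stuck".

q_0

(q_0, baaabaa, Z) ⊢ (q_2, aaabaa, BZ) ⊢ (q_0, aabaa, YBZ) ⊢ (q_0, abaa, BYBZ) ⊢ (q_1, baa, YBZ) ⊢ (q_2, aa, BZ) ⊢ (q_0, a, YBZ) ⊢ (q_0, ε, BYBZ)
All input consumed; M is in state q_0.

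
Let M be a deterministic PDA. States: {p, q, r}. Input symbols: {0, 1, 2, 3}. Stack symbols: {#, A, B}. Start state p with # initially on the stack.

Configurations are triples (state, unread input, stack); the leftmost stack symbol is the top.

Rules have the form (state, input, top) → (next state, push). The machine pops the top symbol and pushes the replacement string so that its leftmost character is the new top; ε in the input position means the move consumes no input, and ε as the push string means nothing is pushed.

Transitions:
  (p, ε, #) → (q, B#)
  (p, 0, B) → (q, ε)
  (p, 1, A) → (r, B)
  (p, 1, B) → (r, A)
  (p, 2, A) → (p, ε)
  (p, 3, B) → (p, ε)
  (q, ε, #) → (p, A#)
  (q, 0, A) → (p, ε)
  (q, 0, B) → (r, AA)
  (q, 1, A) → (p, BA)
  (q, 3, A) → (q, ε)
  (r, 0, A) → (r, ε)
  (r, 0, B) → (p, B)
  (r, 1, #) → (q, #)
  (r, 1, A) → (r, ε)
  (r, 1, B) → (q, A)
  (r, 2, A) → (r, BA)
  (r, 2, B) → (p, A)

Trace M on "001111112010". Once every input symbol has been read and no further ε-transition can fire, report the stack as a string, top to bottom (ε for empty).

(p, 001111112010, #)
  ε-move, top #: go to q, push B# → (q, 001111112010, B#)
  read 0, top B: go to r, push AA → (r, 01111112010, AA#)
  read 0, top A: go to r, push ε → (r, 1111112010, A#)
  read 1, top A: go to r, push ε → (r, 111112010, #)
  read 1, top #: go to q, push # → (q, 11112010, #)
  ε-move, top #: go to p, push A# → (p, 11112010, A#)
  read 1, top A: go to r, push B → (r, 1112010, B#)
  read 1, top B: go to q, push A → (q, 112010, A#)
  read 1, top A: go to p, push BA → (p, 12010, BA#)
  read 1, top B: go to r, push A → (r, 2010, AA#)
  read 2, top A: go to r, push BA → (r, 010, BAA#)
  read 0, top B: go to p, push B → (p, 10, BAA#)
  read 1, top B: go to r, push A → (r, 0, AAA#)
  read 0, top A: go to r, push ε → (r, ε, AA#)
All input consumed in state r with stack AA#.

AA#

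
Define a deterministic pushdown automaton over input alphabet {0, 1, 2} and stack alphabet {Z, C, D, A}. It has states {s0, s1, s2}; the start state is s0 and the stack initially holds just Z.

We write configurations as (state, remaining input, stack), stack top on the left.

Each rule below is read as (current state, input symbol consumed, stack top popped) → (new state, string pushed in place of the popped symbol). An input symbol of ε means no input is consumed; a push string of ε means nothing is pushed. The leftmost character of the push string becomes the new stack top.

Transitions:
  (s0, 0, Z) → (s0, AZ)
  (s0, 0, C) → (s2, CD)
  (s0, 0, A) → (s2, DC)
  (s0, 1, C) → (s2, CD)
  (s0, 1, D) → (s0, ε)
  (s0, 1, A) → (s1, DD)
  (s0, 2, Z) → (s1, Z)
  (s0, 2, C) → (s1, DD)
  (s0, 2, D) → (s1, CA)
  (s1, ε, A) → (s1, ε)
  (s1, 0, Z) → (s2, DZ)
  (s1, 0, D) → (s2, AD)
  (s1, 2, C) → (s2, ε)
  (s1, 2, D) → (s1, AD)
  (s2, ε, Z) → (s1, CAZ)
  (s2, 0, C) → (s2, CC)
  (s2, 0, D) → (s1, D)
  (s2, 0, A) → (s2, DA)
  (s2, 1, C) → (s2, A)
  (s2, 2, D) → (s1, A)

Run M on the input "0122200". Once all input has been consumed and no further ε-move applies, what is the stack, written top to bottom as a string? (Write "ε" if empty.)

DADDZ

(s0, 0122200, Z) ⊢ (s0, 122200, AZ) ⊢ (s1, 22200, DDZ) ⊢ (s1, 2200, ADDZ) ⊢ (s1, 2200, DDZ) ⊢ (s1, 200, ADDZ) ⊢ (s1, 200, DDZ) ⊢ (s1, 00, ADDZ) ⊢ (s1, 00, DDZ) ⊢ (s2, 0, ADDZ) ⊢ (s2, ε, DADDZ)
All input consumed in state s2 with stack DADDZ.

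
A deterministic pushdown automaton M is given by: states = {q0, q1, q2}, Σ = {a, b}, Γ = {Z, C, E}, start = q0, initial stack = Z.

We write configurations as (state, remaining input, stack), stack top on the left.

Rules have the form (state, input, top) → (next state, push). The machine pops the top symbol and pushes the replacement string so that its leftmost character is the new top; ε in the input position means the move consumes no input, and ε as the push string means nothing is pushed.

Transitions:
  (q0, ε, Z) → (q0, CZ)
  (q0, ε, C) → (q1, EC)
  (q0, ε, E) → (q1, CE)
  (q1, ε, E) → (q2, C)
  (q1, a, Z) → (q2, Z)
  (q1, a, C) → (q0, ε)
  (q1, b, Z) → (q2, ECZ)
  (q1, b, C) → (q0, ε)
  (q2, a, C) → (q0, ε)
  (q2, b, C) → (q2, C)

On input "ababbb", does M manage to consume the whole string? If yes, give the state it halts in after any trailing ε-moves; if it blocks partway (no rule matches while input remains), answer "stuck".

(q0, ababbb, Z)
  ε-move, top Z: go to q0, push CZ → (q0, ababbb, CZ)
  ε-move, top C: go to q1, push EC → (q1, ababbb, ECZ)
  ε-move, top E: go to q2, push C → (q2, ababbb, CCZ)
  read a, top C: go to q0, push ε → (q0, babbb, CZ)
  ε-move, top C: go to q1, push EC → (q1, babbb, ECZ)
  ε-move, top E: go to q2, push C → (q2, babbb, CCZ)
  read b, top C: go to q2, push C → (q2, abbb, CCZ)
  read a, top C: go to q0, push ε → (q0, bbb, CZ)
  ε-move, top C: go to q1, push EC → (q1, bbb, ECZ)
  ε-move, top E: go to q2, push C → (q2, bbb, CCZ)
  read b, top C: go to q2, push C → (q2, bb, CCZ)
  read b, top C: go to q2, push C → (q2, b, CCZ)
  read b, top C: go to q2, push C → (q2, ε, CCZ)
All input consumed; M is in state q2.

q2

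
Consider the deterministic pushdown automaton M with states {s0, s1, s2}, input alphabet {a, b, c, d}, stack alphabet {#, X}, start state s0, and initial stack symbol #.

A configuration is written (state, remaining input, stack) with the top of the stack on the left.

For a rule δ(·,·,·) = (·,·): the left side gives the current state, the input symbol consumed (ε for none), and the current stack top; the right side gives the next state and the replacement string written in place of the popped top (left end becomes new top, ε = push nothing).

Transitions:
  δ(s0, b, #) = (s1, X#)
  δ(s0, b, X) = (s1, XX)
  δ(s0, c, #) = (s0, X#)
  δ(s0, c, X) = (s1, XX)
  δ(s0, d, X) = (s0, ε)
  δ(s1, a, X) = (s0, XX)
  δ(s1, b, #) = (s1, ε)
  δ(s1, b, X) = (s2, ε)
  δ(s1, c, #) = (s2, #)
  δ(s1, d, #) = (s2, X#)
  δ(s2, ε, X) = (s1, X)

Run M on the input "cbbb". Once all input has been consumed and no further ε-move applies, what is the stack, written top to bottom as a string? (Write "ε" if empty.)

(s0, cbbb, #) ⊢ (s0, bbb, X#) ⊢ (s1, bb, XX#) ⊢ (s2, b, X#) ⊢ (s1, b, X#) ⊢ (s2, ε, #)
All input consumed in state s2 with stack #.

#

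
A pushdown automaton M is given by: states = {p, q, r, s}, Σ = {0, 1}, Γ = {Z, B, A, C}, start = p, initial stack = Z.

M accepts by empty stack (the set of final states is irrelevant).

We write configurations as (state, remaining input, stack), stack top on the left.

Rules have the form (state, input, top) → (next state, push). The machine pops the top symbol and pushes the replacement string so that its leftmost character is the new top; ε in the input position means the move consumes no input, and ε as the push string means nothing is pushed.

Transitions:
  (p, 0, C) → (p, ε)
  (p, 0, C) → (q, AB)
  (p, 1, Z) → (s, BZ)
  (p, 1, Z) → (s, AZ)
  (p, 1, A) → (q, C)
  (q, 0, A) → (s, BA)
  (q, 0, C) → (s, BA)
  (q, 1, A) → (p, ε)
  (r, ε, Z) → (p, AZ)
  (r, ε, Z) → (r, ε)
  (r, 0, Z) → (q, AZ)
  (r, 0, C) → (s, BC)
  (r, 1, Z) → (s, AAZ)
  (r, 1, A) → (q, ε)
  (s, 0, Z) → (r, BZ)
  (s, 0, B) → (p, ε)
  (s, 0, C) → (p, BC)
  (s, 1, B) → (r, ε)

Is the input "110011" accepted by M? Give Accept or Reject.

Reject

No computation consumes all input and empties the stack.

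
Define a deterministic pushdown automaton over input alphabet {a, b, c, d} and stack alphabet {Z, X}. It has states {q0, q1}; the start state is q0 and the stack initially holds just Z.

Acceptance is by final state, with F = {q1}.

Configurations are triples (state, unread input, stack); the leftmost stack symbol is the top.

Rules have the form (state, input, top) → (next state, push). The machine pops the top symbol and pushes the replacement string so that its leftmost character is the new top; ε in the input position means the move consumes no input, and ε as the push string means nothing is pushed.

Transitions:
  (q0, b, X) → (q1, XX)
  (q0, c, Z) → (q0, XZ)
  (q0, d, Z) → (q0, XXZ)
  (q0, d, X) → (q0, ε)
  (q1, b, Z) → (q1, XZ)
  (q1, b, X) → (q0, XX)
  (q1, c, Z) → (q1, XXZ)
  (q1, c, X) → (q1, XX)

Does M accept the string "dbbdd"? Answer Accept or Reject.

(q0, dbbdd, Z)
  read d, top Z: go to q0, push XXZ → (q0, bbdd, XXZ)
  read b, top X: go to q1, push XX → (q1, bdd, XXXZ)
  read b, top X: go to q0, push XX → (q0, dd, XXXXZ)
  read d, top X: go to q0, push ε → (q0, d, XXXZ)
  read d, top X: go to q0, push ε → (q0, ε, XXZ)
All input consumed; state q0 ∉ F and no further ε-move applies.

Reject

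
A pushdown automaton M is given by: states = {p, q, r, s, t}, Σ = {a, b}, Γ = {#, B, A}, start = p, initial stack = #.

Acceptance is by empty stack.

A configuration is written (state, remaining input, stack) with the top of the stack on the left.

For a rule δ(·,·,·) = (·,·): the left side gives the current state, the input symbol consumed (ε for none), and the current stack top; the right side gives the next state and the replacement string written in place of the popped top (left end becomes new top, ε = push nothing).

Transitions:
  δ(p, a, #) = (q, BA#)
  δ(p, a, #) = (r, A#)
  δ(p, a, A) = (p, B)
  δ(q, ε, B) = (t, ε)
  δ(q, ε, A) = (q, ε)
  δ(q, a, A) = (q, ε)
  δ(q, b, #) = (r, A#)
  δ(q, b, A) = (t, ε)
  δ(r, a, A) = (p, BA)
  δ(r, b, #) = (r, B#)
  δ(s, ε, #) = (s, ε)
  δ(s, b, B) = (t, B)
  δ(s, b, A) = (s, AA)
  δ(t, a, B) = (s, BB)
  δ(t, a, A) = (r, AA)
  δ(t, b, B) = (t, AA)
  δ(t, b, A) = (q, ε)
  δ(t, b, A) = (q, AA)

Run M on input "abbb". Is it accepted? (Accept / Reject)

Reject

No computation consumes all input and empties the stack.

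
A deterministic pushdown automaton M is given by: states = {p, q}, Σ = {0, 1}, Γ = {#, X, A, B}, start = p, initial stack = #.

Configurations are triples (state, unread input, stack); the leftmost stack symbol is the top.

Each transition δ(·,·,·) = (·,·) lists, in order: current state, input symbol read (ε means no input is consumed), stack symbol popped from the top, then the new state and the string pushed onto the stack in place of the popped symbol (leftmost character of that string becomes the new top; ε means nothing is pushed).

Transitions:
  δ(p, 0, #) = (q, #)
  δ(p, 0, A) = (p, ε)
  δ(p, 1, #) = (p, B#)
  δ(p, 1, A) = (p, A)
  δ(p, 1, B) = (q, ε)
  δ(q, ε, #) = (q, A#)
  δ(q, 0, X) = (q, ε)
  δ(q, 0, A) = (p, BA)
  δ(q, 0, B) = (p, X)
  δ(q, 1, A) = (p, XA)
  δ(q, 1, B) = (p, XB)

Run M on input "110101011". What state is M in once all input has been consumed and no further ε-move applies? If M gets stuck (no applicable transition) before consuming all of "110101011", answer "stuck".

p

(p, 110101011, #) ⊢ (p, 10101011, B#) ⊢ (q, 0101011, #) ⊢ (q, 0101011, A#) ⊢ (p, 101011, BA#) ⊢ (q, 01011, A#) ⊢ (p, 1011, BA#) ⊢ (q, 011, A#) ⊢ (p, 11, BA#) ⊢ (q, 1, A#) ⊢ (p, ε, XA#)
All input consumed; M is in state p.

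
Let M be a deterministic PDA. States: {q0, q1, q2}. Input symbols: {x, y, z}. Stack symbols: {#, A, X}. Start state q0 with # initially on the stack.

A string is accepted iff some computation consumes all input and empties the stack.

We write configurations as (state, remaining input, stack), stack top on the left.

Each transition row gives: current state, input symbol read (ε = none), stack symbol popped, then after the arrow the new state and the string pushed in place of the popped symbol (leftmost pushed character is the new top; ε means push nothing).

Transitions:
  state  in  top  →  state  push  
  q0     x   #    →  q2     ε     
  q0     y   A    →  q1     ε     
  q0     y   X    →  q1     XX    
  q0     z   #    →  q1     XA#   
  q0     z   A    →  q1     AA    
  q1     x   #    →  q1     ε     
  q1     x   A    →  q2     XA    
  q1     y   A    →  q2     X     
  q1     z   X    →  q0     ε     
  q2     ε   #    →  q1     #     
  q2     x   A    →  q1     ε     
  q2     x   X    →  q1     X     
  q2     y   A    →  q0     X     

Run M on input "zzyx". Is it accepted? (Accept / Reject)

(q0, zzyx, #)
  read z, top #: go to q1, push XA# → (q1, zyx, XA#)
  read z, top X: go to q0, push ε → (q0, yx, A#)
  read y, top A: go to q1, push ε → (q1, x, #)
  read x, top #: go to q1, push ε → (q1, ε, ε)
All input consumed and the stack is empty.

Accept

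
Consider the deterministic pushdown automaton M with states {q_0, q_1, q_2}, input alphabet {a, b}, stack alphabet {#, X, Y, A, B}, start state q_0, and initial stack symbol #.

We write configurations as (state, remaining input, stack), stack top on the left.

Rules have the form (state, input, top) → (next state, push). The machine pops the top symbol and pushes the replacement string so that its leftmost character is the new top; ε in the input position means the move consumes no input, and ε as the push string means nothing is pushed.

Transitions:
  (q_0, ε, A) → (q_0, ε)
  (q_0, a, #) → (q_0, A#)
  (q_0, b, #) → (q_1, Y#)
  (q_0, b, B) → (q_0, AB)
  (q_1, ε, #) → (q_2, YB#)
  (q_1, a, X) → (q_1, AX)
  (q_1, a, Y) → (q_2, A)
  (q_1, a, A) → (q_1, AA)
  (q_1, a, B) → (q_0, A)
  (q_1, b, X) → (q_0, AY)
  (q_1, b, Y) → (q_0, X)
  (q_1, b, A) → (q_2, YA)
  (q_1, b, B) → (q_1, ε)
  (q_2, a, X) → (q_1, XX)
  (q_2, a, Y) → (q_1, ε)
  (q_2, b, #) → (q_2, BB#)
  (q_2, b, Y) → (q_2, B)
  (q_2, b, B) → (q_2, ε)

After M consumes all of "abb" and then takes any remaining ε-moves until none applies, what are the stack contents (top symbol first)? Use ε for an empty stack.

(q_0, abb, #)
  read a, top #: go to q_0, push A# → (q_0, bb, A#)
  ε-move, top A: go to q_0, push ε → (q_0, bb, #)
  read b, top #: go to q_1, push Y# → (q_1, b, Y#)
  read b, top Y: go to q_0, push X → (q_0, ε, X#)
All input consumed in state q_0 with stack X#.

X#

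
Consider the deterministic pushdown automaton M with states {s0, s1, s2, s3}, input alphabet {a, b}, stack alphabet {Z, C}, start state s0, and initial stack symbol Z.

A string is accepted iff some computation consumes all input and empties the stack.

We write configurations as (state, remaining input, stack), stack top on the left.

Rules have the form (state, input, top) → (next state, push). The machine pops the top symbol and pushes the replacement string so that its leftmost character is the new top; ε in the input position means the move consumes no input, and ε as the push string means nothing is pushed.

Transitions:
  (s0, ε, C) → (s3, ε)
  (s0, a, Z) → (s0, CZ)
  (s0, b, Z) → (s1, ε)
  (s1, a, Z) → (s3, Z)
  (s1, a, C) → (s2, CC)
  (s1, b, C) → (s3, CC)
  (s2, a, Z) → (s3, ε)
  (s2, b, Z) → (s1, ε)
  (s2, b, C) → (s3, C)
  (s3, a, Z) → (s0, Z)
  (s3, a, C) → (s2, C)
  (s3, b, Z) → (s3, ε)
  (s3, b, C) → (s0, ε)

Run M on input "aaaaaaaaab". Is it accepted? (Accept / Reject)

Accept

(s0, aaaaaaaaab, Z) ⊢ (s0, aaaaaaaab, CZ) ⊢ (s3, aaaaaaaab, Z) ⊢ (s0, aaaaaaab, Z) ⊢ (s0, aaaaaab, CZ) ⊢ (s3, aaaaaab, Z) ⊢ (s0, aaaaab, Z) ⊢ (s0, aaaab, CZ) ⊢ (s3, aaaab, Z) ⊢ (s0, aaab, Z) ⊢ (s0, aab, CZ) ⊢ (s3, aab, Z) ⊢ (s0, ab, Z) ⊢ (s0, b, CZ) ⊢ (s3, b, Z) ⊢ (s3, ε, ε)
All input consumed and the stack is empty.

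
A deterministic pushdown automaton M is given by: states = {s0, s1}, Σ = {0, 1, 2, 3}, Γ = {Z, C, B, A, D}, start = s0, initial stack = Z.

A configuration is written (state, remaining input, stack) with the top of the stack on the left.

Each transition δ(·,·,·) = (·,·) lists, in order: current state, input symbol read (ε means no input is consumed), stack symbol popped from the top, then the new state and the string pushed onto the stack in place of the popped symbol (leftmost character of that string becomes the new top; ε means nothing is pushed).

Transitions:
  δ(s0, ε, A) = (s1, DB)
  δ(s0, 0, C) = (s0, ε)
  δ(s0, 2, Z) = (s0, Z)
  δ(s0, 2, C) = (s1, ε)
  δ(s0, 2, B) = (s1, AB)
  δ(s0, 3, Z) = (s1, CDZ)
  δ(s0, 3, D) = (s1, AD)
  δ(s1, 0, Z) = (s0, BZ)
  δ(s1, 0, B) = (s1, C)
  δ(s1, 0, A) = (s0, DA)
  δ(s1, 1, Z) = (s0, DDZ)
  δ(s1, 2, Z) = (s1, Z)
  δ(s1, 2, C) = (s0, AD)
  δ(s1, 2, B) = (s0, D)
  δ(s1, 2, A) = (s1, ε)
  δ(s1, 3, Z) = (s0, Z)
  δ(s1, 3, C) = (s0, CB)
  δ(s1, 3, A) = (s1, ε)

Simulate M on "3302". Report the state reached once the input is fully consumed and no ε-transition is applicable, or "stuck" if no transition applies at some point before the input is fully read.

s1

(s0, 3302, Z) ⊢ (s1, 302, CDZ) ⊢ (s0, 02, CBDZ) ⊢ (s0, 2, BDZ) ⊢ (s1, ε, ABDZ)
All input consumed; M is in state s1.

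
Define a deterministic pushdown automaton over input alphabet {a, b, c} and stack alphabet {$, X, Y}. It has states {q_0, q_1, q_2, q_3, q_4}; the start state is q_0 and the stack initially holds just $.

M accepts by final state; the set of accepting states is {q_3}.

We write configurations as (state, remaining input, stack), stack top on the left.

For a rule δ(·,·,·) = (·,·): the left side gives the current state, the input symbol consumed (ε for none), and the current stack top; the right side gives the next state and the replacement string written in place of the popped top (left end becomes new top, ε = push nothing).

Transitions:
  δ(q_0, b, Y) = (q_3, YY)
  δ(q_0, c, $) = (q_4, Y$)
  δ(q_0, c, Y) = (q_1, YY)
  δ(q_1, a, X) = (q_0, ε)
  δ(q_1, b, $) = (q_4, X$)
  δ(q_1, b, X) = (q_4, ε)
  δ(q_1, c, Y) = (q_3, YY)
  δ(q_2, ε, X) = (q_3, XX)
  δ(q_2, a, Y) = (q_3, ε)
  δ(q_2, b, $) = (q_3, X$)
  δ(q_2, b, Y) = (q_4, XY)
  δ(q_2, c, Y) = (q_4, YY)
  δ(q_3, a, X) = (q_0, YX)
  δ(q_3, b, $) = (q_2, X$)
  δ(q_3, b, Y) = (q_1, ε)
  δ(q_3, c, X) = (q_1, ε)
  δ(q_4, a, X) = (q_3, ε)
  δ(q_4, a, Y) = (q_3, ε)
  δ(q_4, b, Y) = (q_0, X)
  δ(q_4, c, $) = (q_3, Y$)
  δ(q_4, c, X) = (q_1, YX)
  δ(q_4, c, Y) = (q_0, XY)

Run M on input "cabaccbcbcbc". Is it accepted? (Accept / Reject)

Accept

(q_0, cabaccbcbcbc, $)
  read c, top $: go to q_4, push Y$ → (q_4, abaccbcbcbc, Y$)
  read a, top Y: go to q_3, push ε → (q_3, baccbcbcbc, $)
  read b, top $: go to q_2, push X$ → (q_2, accbcbcbc, X$)
  ε-move, top X: go to q_3, push XX → (q_3, accbcbcbc, XX$)
  read a, top X: go to q_0, push YX → (q_0, ccbcbcbc, YXX$)
  read c, top Y: go to q_1, push YY → (q_1, cbcbcbc, YYXX$)
  read c, top Y: go to q_3, push YY → (q_3, bcbcbc, YYYXX$)
  read b, top Y: go to q_1, push ε → (q_1, cbcbc, YYXX$)
  read c, top Y: go to q_3, push YY → (q_3, bcbc, YYYXX$)
  read b, top Y: go to q_1, push ε → (q_1, cbc, YYXX$)
  read c, top Y: go to q_3, push YY → (q_3, bc, YYYXX$)
  read b, top Y: go to q_1, push ε → (q_1, c, YYXX$)
  read c, top Y: go to q_3, push YY → (q_3, ε, YYYXX$)
All input consumed; state q_3 ∈ F.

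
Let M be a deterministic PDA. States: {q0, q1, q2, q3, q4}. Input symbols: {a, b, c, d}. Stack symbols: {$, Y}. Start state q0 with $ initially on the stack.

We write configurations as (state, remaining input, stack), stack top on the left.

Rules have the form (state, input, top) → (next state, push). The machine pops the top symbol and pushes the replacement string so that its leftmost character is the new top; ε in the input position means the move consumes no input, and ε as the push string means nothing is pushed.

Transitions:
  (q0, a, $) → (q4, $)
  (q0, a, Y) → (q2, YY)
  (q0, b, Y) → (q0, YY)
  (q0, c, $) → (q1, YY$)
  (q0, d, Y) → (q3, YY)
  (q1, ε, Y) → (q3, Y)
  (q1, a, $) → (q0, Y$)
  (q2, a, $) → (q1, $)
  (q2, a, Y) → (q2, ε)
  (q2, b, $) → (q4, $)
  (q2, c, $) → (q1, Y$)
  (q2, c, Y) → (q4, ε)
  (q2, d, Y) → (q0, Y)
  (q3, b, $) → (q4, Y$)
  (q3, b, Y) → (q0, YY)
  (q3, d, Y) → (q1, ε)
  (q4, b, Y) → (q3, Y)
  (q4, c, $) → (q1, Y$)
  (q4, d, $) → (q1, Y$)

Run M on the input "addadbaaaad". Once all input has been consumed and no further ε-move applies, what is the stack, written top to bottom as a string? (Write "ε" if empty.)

Y$

(q0, addadbaaaad, $)
  read a, top $: go to q4, push $ → (q4, ddadbaaaad, $)
  read d, top $: go to q1, push Y$ → (q1, dadbaaaad, Y$)
  ε-move, top Y: go to q3, push Y → (q3, dadbaaaad, Y$)
  read d, top Y: go to q1, push ε → (q1, adbaaaad, $)
  read a, top $: go to q0, push Y$ → (q0, dbaaaad, Y$)
  read d, top Y: go to q3, push YY → (q3, baaaad, YY$)
  read b, top Y: go to q0, push YY → (q0, aaaad, YYY$)
  read a, top Y: go to q2, push YY → (q2, aaad, YYYY$)
  read a, top Y: go to q2, push ε → (q2, aad, YYY$)
  read a, top Y: go to q2, push ε → (q2, ad, YY$)
  read a, top Y: go to q2, push ε → (q2, d, Y$)
  read d, top Y: go to q0, push Y → (q0, ε, Y$)
All input consumed in state q0 with stack Y$.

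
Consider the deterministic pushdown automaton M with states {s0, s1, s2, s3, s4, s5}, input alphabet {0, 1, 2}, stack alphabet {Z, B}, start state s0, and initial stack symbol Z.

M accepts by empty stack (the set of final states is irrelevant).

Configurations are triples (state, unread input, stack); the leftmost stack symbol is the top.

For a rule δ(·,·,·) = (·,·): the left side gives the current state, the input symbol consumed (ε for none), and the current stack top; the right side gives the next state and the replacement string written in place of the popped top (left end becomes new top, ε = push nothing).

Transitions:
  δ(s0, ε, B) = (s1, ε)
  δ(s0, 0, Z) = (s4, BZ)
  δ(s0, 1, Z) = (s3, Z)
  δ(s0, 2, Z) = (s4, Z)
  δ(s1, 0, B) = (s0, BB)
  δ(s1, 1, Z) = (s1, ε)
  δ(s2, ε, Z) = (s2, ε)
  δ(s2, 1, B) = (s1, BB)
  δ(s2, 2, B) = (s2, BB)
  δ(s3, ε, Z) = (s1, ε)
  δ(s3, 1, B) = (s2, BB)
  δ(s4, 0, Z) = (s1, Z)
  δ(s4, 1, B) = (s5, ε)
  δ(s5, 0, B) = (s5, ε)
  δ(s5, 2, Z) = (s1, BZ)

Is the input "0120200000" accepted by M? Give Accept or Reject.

Reject

(s0, 0120200000, Z) ⊢ (s4, 120200000, BZ) ⊢ (s5, 20200000, Z) ⊢ (s1, 0200000, BZ) ⊢ (s0, 200000, BBZ) ⊢ (s1, 200000, BZ)
No transition applies at (s1, 200000, BZ); input not fully consumed.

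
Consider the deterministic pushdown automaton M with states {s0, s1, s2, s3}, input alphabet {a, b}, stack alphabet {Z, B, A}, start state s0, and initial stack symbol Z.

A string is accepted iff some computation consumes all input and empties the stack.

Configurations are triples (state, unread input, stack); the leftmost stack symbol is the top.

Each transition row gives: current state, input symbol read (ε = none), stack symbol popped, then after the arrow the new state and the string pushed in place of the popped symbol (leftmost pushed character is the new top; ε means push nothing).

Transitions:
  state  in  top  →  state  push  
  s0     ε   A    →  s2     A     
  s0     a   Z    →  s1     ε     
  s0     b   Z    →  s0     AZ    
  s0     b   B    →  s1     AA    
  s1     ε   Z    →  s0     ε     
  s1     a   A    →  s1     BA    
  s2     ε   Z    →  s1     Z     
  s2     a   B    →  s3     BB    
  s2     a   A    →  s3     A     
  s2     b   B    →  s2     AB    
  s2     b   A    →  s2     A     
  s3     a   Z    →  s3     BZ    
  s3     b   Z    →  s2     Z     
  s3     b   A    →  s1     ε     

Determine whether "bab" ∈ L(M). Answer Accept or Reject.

(s0, bab, Z)
  read b, top Z: go to s0, push AZ → (s0, ab, AZ)
  ε-move, top A: go to s2, push A → (s2, ab, AZ)
  read a, top A: go to s3, push A → (s3, b, AZ)
  read b, top A: go to s1, push ε → (s1, ε, Z)
  ε-move, top Z: go to s0, push ε → (s0, ε, ε)
All input consumed and the stack is empty.

Accept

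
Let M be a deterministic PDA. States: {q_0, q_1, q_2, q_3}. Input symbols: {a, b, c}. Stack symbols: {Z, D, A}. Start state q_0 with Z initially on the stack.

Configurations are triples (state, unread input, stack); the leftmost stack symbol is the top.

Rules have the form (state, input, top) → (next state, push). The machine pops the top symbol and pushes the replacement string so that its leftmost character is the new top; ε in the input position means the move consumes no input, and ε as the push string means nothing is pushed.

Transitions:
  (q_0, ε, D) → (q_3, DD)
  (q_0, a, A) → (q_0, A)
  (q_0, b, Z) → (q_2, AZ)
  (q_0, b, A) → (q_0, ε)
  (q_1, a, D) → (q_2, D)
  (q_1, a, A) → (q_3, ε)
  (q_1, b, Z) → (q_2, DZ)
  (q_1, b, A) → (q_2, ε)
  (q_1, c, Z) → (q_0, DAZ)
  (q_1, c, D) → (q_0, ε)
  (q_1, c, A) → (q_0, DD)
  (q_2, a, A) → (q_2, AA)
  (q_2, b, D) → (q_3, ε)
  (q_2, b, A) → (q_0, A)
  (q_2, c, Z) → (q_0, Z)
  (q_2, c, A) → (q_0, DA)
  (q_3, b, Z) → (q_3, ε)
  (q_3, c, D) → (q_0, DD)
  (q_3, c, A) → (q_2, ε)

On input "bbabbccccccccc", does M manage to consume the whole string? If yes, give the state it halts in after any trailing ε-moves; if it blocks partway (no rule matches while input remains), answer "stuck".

(q_0, bbabbccccccccc, Z)
  read b, top Z: go to q_2, push AZ → (q_2, babbccccccccc, AZ)
  read b, top A: go to q_0, push A → (q_0, abbccccccccc, AZ)
  read a, top A: go to q_0, push A → (q_0, bbccccccccc, AZ)
  read b, top A: go to q_0, push ε → (q_0, bccccccccc, Z)
  read b, top Z: go to q_2, push AZ → (q_2, ccccccccc, AZ)
  read c, top A: go to q_0, push DA → (q_0, cccccccc, DAZ)
  ε-move, top D: go to q_3, push DD → (q_3, cccccccc, DDAZ)
  read c, top D: go to q_0, push DD → (q_0, ccccccc, DDDAZ)
  ε-move, top D: go to q_3, push DD → (q_3, ccccccc, DDDDAZ)
  read c, top D: go to q_0, push DD → (q_0, cccccc, DDDDDAZ)
  ε-move, top D: go to q_3, push DD → (q_3, cccccc, DDDDDDAZ)
  read c, top D: go to q_0, push DD → (q_0, ccccc, DDDDDDDAZ)
  ε-move, top D: go to q_3, push DD → (q_3, ccccc, DDDDDDDDAZ)
  read c, top D: go to q_0, push DD → (q_0, cccc, DDDDDDDDDAZ)
  ε-move, top D: go to q_3, push DD → (q_3, cccc, DDDDDDDDDDAZ)
  read c, top D: go to q_0, push DD → (q_0, ccc, DDDDDDDDDDDAZ)
  ε-move, top D: go to q_3, push DD → (q_3, ccc, DDDDDDDDDDDDAZ)
  read c, top D: go to q_0, push DD → (q_0, cc, DDDDDDDDDDDDDAZ)
  ε-move, top D: go to q_3, push DD → (q_3, cc, DDDDDDDDDDDDDDAZ)
  read c, top D: go to q_0, push DD → (q_0, c, DDDDDDDDDDDDDDDAZ)
  ε-move, top D: go to q_3, push DD → (q_3, c, DDDDDDDDDDDDDDDDAZ)
  read c, top D: go to q_0, push DD → (q_0, ε, DDDDDDDDDDDDDDDDDAZ)
  ε-move, top D: go to q_3, push DD → (q_3, ε, DDDDDDDDDDDDDDDDDDAZ)
All input consumed; M is in state q_3.

q_3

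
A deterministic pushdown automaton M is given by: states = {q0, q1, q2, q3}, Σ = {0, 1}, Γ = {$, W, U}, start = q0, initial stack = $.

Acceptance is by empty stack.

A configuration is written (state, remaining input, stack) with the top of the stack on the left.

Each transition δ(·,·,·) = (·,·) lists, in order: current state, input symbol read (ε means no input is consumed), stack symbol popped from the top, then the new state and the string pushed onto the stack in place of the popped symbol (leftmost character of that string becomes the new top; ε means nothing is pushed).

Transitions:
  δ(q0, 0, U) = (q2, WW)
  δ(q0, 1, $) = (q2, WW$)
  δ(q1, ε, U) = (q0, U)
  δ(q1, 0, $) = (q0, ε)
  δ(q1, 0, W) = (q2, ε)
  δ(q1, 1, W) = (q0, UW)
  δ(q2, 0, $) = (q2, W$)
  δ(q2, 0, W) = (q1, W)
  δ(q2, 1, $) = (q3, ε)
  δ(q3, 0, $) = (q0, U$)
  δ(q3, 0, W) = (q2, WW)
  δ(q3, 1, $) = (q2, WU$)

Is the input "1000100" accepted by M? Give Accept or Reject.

Reject

(q0, 1000100, $)
  read 1, top $: go to q2, push WW$ → (q2, 000100, WW$)
  read 0, top W: go to q1, push W → (q1, 00100, WW$)
  read 0, top W: go to q2, push ε → (q2, 0100, W$)
  read 0, top W: go to q1, push W → (q1, 100, W$)
  read 1, top W: go to q0, push UW → (q0, 00, UW$)
  read 0, top U: go to q2, push WW → (q2, 0, WWW$)
  read 0, top W: go to q1, push W → (q1, ε, WWW$)
All input consumed; stack is WWW$, not empty, and no further ε-move applies.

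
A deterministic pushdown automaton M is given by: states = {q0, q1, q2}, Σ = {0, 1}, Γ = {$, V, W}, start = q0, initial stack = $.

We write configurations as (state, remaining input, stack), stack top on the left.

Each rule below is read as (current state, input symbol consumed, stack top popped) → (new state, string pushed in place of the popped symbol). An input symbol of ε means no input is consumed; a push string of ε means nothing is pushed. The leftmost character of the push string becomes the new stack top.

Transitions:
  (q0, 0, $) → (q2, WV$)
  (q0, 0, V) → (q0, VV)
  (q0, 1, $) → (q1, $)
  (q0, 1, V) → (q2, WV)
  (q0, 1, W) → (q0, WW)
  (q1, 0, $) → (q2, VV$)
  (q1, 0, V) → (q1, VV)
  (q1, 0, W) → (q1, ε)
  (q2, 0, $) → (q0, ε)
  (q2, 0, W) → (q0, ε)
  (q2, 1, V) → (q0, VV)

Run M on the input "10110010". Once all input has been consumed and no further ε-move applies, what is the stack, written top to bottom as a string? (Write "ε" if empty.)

(q0, 10110010, $)
  read 1, top $: go to q1, push $ → (q1, 0110010, $)
  read 0, top $: go to q2, push VV$ → (q2, 110010, VV$)
  read 1, top V: go to q0, push VV → (q0, 10010, VVV$)
  read 1, top V: go to q2, push WV → (q2, 0010, WVVV$)
  read 0, top W: go to q0, push ε → (q0, 010, VVV$)
  read 0, top V: go to q0, push VV → (q0, 10, VVVV$)
  read 1, top V: go to q2, push WV → (q2, 0, WVVVV$)
  read 0, top W: go to q0, push ε → (q0, ε, VVVV$)
All input consumed in state q0 with stack VVVV$.

VVVV$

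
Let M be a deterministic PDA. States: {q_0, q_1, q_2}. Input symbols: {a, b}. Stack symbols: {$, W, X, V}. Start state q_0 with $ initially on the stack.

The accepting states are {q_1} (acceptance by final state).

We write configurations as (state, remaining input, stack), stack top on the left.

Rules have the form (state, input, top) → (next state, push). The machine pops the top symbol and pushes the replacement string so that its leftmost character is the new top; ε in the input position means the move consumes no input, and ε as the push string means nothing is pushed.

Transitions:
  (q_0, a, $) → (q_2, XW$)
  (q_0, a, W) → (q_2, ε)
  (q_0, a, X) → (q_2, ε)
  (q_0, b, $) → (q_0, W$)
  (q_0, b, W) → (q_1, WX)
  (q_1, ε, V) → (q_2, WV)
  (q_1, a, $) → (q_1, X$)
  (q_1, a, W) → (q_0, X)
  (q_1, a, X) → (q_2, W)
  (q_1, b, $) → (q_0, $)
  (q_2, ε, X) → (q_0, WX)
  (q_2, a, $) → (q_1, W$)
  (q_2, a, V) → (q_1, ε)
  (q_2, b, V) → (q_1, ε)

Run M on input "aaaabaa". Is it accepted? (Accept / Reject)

(q_0, aaaabaa, $)
  read a, top $: go to q_2, push XW$ → (q_2, aaabaa, XW$)
  ε-move, top X: go to q_0, push WX → (q_0, aaabaa, WXW$)
  read a, top W: go to q_2, push ε → (q_2, aabaa, XW$)
  ε-move, top X: go to q_0, push WX → (q_0, aabaa, WXW$)
  read a, top W: go to q_2, push ε → (q_2, abaa, XW$)
  ε-move, top X: go to q_0, push WX → (q_0, abaa, WXW$)
  read a, top W: go to q_2, push ε → (q_2, baa, XW$)
  ε-move, top X: go to q_0, push WX → (q_0, baa, WXW$)
  read b, top W: go to q_1, push WX → (q_1, aa, WXXW$)
  read a, top W: go to q_0, push X → (q_0, a, XXXW$)
  read a, top X: go to q_2, push ε → (q_2, ε, XXW$)
  ε-move, top X: go to q_0, push WX → (q_0, ε, WXXW$)
All input consumed; state q_0 ∉ F and no further ε-move applies.

Reject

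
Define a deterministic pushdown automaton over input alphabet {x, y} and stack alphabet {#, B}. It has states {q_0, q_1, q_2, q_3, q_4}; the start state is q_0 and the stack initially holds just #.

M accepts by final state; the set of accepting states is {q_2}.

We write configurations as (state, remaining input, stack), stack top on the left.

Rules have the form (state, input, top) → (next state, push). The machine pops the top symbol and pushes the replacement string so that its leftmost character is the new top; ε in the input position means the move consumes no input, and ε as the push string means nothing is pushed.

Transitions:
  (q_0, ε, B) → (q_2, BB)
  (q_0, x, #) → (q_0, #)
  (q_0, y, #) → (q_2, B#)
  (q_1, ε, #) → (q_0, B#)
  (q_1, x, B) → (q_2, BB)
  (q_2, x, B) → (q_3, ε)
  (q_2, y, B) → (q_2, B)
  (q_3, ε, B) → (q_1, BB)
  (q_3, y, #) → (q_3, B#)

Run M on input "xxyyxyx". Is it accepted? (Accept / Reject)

Accept

(q_0, xxyyxyx, #) ⊢ (q_0, xyyxyx, #) ⊢ (q_0, yyxyx, #) ⊢ (q_2, yxyx, B#) ⊢ (q_2, xyx, B#) ⊢ (q_3, yx, #) ⊢ (q_3, x, B#) ⊢ (q_1, x, BB#) ⊢ (q_2, ε, BBB#)
All input consumed; state q_2 ∈ F.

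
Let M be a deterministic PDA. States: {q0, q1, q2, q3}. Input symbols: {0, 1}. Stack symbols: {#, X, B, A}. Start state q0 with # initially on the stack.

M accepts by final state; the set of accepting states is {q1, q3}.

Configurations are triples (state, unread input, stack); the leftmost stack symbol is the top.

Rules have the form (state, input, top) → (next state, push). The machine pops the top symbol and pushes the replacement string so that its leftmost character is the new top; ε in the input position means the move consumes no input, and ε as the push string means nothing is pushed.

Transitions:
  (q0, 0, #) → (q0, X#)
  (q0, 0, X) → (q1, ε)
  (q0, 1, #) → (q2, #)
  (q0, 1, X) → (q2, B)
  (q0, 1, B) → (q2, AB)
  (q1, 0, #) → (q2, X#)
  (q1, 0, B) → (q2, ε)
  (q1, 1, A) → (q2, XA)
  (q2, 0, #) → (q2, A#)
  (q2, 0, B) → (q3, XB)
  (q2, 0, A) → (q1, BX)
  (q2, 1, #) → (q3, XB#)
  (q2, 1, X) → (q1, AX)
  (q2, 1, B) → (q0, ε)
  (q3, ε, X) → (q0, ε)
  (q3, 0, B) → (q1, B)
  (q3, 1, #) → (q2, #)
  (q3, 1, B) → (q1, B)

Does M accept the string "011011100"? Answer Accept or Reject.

(q0, 011011100, #)
  read 0, top #: go to q0, push X# → (q0, 11011100, X#)
  read 1, top X: go to q2, push B → (q2, 1011100, B#)
  read 1, top B: go to q0, push ε → (q0, 011100, #)
  read 0, top #: go to q0, push X# → (q0, 11100, X#)
  read 1, top X: go to q2, push B → (q2, 1100, B#)
  read 1, top B: go to q0, push ε → (q0, 100, #)
  read 1, top #: go to q2, push # → (q2, 00, #)
  read 0, top #: go to q2, push A# → (q2, 0, A#)
  read 0, top A: go to q1, push BX → (q1, ε, BX#)
All input consumed; state q1 ∈ F.

Accept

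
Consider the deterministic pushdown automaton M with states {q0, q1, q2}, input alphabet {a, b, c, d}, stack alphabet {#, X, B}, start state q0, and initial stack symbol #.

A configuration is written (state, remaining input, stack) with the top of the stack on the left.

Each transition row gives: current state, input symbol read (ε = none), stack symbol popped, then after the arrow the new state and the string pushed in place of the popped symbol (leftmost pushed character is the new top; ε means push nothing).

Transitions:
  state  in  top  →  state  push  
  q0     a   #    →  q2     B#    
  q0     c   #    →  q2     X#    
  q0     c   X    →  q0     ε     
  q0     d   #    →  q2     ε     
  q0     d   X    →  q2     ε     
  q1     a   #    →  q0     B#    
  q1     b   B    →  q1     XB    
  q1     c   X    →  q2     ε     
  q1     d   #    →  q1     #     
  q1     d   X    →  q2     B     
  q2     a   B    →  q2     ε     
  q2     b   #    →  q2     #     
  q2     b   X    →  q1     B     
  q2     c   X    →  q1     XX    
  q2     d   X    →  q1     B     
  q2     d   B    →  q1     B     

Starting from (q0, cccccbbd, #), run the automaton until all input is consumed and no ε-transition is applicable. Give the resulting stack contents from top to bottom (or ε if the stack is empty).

(q0, cccccbbd, #)
  read c, top #: go to q2, push X# → (q2, ccccbbd, X#)
  read c, top X: go to q1, push XX → (q1, cccbbd, XX#)
  read c, top X: go to q2, push ε → (q2, ccbbd, X#)
  read c, top X: go to q1, push XX → (q1, cbbd, XX#)
  read c, top X: go to q2, push ε → (q2, bbd, X#)
  read b, top X: go to q1, push B → (q1, bd, B#)
  read b, top B: go to q1, push XB → (q1, d, XB#)
  read d, top X: go to q2, push B → (q2, ε, BB#)
All input consumed in state q2 with stack BB#.

BB#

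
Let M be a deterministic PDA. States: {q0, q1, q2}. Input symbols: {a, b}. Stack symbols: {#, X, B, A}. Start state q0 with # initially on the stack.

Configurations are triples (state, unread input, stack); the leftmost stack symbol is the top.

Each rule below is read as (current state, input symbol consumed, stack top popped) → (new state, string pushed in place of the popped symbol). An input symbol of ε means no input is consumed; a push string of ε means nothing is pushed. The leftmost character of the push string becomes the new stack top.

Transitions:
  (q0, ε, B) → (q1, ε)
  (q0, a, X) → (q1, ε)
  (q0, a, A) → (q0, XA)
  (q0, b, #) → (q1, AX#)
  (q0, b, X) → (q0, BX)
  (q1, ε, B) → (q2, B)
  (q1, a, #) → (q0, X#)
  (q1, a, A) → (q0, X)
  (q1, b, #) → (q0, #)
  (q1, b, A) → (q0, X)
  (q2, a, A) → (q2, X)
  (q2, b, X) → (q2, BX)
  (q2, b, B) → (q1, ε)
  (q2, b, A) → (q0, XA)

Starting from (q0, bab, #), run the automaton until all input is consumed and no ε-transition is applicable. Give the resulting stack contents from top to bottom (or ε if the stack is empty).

(q0, bab, #) ⊢ (q1, ab, AX#) ⊢ (q0, b, XX#) ⊢ (q0, ε, BXX#) ⊢ (q1, ε, XX#)
All input consumed in state q1 with stack XX#.

XX#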